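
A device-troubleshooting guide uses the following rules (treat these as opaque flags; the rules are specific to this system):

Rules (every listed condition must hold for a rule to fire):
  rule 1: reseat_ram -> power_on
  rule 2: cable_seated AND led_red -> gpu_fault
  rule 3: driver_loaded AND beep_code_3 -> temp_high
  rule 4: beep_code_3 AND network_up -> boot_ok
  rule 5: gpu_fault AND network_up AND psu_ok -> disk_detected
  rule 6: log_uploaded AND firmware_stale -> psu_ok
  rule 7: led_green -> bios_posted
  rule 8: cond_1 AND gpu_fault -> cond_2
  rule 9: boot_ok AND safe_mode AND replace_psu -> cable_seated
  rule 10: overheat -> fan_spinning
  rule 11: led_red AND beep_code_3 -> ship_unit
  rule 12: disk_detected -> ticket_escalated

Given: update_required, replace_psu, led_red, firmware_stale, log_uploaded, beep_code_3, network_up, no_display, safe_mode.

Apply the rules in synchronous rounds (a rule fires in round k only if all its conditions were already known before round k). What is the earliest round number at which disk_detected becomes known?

Round 1 — rule 4, rule 6, rule 11, derive boot_ok, psu_ok, ship_unit.
Round 2 — rule 9, derive cable_seated.
Round 3 — rule 2, derive gpu_fault.
Round 4 — rule 5, derive disk_detected.
disk_detected first appears in round 4.

4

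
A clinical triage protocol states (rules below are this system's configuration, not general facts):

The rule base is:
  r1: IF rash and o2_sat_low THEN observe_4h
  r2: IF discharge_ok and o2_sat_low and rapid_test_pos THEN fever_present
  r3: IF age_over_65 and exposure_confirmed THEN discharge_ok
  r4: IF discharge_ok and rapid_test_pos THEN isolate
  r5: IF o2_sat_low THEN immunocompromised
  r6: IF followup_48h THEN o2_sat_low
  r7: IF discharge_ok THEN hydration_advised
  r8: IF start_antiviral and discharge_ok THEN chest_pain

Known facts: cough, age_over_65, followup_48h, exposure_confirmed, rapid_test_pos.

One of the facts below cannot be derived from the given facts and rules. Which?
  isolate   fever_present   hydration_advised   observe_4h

Round 1: r3 [IF age_over_65 and exposure_confirmed THEN discharge_ok]; r6 [IF followup_48h THEN o2_sat_low]. Adds discharge_ok, o2_sat_low.
Round 2: r2 [IF discharge_ok and o2_sat_low and rapid_test_pos THEN fever_present]; r4 [IF discharge_ok and rapid_test_pos THEN isolate]; r5 [IF o2_sat_low THEN immunocompromised]; r7 [IF discharge_ok THEN hydration_advised]. Adds fever_present, isolate, immunocompromised, hydration_advised.
Derived: fever_present (round 2), hydration_advised (round 2), isolate (round 2). observe_4h never appears in any round.

observe_4h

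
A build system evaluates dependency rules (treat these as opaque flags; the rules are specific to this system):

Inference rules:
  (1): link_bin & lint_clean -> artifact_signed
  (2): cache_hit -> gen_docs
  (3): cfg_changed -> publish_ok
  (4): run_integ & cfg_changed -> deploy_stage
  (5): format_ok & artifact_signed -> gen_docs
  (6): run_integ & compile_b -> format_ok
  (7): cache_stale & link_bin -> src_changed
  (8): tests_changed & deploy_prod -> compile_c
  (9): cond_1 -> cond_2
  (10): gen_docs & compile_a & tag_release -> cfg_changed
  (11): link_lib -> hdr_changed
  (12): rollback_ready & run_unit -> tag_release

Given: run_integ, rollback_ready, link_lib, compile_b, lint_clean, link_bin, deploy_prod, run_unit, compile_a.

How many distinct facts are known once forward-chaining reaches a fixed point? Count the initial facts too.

17

Round 1 — (1), (6), (11), (12), derive artifact_signed, format_ok, hdr_changed, tag_release.
Round 2 — (5), derive gen_docs.
Round 3 — (10), derive cfg_changed.
Round 4 — (3), (4), derive publish_ok, deploy_stage.
Closure: {artifact_signed, cfg_changed, compile_a, compile_b, deploy_prod, deploy_stage, format_ok, gen_docs, hdr_changed, link_bin, link_lib, lint_clean, publish_ok, rollback_ready, run_integ, run_unit, tag_release} — 17 facts.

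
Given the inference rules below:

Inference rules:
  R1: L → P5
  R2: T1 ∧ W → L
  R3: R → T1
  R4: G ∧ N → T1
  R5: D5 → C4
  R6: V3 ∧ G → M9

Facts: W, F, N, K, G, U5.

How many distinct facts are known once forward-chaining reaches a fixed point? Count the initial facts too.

[1] R4 [G ∧ N → T1]. ⇒ new: T1.
[2] R2 [T1 ∧ W → L]. ⇒ new: L.
[3] R1 [L → P5]. ⇒ new: P5.
Closure: {F, G, K, L, N, P5, T1, U5, W} — 9 facts.

9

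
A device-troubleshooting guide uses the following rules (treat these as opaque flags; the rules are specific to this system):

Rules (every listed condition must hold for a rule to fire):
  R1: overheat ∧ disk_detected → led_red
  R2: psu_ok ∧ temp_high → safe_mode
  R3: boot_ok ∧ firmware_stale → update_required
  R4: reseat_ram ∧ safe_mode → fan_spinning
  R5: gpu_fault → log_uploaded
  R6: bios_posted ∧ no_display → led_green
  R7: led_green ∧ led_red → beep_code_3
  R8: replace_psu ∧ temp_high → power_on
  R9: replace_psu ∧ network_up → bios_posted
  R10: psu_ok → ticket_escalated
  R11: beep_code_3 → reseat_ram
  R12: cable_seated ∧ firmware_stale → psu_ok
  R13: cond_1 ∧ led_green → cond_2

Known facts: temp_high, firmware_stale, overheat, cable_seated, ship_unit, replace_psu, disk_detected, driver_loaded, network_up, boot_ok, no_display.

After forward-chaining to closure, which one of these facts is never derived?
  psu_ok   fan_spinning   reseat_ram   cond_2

[1] R1 [overheat ∧ disk_detected → led_red]; R3 [boot_ok ∧ firmware_stale → update_required]; R8 [replace_psu ∧ temp_high → power_on]; R9 [replace_psu ∧ network_up → bios_posted]; R12 [cable_seated ∧ firmware_stale → psu_ok]. ⇒ new: led_red, update_required, power_on, bios_posted, psu_ok.
[2] R2 [psu_ok ∧ temp_high → safe_mode]; R6 [bios_posted ∧ no_display → led_green]; R10 [psu_ok → ticket_escalated]. ⇒ new: safe_mode, led_green, ticket_escalated.
[3] R7 [led_green ∧ led_red → beep_code_3]. ⇒ new: beep_code_3.
[4] R11 [beep_code_3 → reseat_ram]. ⇒ new: reseat_ram.
[5] R4 [reseat_ram ∧ safe_mode → fan_spinning]. ⇒ new: fan_spinning.
Derived: psu_ok (round 1), reseat_ram (round 4), fan_spinning (round 5). cond_2 never appears in any round.

cond_2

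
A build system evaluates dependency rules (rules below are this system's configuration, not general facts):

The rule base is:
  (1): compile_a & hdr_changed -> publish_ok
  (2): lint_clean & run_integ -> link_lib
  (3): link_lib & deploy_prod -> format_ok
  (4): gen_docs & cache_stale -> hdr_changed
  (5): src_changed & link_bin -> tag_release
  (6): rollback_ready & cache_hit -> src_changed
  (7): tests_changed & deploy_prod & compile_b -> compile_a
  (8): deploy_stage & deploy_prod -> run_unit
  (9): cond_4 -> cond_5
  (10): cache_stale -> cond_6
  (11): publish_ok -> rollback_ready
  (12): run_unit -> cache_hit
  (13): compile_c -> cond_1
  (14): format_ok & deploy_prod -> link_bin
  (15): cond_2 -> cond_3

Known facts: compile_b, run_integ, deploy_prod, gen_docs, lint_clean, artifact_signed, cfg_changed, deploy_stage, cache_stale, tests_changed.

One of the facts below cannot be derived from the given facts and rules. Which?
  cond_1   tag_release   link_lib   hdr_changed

Round 1: (2) [lint_clean & run_integ -> link_lib]; (4) [gen_docs & cache_stale -> hdr_changed]; (7) [tests_changed & deploy_prod & compile_b -> compile_a]; (8) [deploy_stage & deploy_prod -> run_unit]; (10) [cache_stale -> cond_6]. Adds link_lib, hdr_changed, compile_a, run_unit, cond_6.
Round 2: (1) [compile_a & hdr_changed -> publish_ok]; (3) [link_lib & deploy_prod -> format_ok]; (12) [run_unit -> cache_hit]. Adds publish_ok, format_ok, cache_hit.
Round 3: (11) [publish_ok -> rollback_ready]; (14) [format_ok & deploy_prod -> link_bin]. Adds rollback_ready, link_bin.
Round 4: (6) [rollback_ready & cache_hit -> src_changed]. Adds src_changed.
Round 5: (5) [src_changed & link_bin -> tag_release]. Adds tag_release.
Derived: hdr_changed (round 1), link_lib (round 1), tag_release (round 5). cond_1 never appears in any round.

cond_1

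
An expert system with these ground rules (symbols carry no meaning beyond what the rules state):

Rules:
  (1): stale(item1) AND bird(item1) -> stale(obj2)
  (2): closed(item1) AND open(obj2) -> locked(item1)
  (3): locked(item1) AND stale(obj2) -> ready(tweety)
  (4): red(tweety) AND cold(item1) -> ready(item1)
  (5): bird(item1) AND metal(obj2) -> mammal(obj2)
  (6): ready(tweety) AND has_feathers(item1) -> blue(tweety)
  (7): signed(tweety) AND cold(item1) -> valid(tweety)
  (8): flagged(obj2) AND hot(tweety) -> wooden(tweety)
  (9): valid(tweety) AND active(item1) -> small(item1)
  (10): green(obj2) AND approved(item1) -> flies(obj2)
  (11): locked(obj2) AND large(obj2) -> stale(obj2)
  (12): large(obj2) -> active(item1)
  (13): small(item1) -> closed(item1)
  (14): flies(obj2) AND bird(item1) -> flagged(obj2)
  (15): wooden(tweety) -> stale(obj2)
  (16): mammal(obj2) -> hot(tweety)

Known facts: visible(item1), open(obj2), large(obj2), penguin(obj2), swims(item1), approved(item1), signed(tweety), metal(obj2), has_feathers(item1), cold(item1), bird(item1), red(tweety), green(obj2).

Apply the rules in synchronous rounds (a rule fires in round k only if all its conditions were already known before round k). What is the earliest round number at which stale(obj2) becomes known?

4

Round 1: (4) [red(tweety) AND cold(item1) -> ready(item1)]; (5) [bird(item1) AND metal(obj2) -> mammal(obj2)]; (7) [signed(tweety) AND cold(item1) -> valid(tweety)]; (10) [green(obj2) AND approved(item1) -> flies(obj2)]; (12) [large(obj2) -> active(item1)]. Adds ready(item1), mammal(obj2), valid(tweety), flies(obj2), active(item1).
Round 2: (9) [valid(tweety) AND active(item1) -> small(item1)]; (14) [flies(obj2) AND bird(item1) -> flagged(obj2)]; (16) [mammal(obj2) -> hot(tweety)]. Adds small(item1), flagged(obj2), hot(tweety).
Round 3: (8) [flagged(obj2) AND hot(tweety) -> wooden(tweety)]; (13) [small(item1) -> closed(item1)]. Adds wooden(tweety), closed(item1).
Round 4: (2) [closed(item1) AND open(obj2) -> locked(item1)]; (15) [wooden(tweety) -> stale(obj2)]. Adds locked(item1), stale(obj2).
stale(obj2) first appears in round 4.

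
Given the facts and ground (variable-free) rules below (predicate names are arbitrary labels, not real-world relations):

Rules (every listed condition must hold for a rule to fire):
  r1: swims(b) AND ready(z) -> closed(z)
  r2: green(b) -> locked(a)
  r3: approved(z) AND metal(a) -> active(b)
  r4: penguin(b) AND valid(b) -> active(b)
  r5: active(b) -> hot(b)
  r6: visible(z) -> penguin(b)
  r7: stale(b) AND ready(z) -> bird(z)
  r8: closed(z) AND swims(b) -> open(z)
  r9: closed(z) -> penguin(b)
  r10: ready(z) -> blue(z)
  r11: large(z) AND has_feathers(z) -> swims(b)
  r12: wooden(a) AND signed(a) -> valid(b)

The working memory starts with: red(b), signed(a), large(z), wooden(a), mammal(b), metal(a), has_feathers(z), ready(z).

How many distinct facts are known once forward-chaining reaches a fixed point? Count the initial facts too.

16

Round 1 fires r10, r11, r12, giving blue(z), swims(b), valid(b).
Round 2 fires r1, giving closed(z).
Round 3 fires r8, r9, giving open(z), penguin(b).
Round 4 fires r4, giving active(b).
Round 5 fires r5, giving hot(b).
Closure: {active(b), blue(z), closed(z), has_feathers(z), hot(b), large(z), mammal(b), metal(a), open(z), penguin(b), ready(z), red(b), signed(a), swims(b), valid(b), wooden(a)} — 16 facts.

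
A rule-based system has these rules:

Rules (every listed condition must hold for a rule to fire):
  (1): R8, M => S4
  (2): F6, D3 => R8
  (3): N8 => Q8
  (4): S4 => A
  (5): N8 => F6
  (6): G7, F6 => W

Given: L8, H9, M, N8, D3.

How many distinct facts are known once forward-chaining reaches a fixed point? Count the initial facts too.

10

Round 1 fires (3), (5), giving Q8, F6.
Round 2 fires (2), giving R8.
Round 3 fires (1), giving S4.
Round 4 fires (4), giving A.
Closure: {A, D3, F6, H9, L8, M, N8, Q8, R8, S4} — 10 facts.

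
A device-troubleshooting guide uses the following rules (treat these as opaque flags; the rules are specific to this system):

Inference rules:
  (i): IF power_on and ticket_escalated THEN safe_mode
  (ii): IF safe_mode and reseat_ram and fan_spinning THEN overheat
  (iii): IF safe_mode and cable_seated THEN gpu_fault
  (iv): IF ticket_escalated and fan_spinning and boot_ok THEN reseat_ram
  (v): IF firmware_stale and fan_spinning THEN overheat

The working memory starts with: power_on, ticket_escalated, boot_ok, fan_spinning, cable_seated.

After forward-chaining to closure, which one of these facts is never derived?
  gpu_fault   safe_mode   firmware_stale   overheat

[1] (i) [IF power_on and ticket_escalated THEN safe_mode]; (iv) [IF ticket_escalated and fan_spinning and boot_ok THEN reseat_ram]. ⇒ new: safe_mode, reseat_ram.
[2] (ii) [IF safe_mode and reseat_ram and fan_spinning THEN overheat]; (iii) [IF safe_mode and cable_seated THEN gpu_fault]. ⇒ new: overheat, gpu_fault.
Derived: gpu_fault (round 2), overheat (round 2), safe_mode (round 1). firmware_stale never appears in any round.

firmware_stale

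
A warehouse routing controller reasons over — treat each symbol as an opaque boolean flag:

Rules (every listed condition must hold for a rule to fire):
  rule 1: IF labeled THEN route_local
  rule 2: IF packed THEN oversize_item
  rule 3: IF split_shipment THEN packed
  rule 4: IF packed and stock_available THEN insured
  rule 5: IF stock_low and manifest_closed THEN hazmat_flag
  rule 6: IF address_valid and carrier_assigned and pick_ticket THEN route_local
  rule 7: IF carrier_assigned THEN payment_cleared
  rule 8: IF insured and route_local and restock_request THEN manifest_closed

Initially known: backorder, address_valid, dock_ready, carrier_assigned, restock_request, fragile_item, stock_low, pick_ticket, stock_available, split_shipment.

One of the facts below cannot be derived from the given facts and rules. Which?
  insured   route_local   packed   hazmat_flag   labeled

labeled

Round 1: rule 3 [IF split_shipment THEN packed]; rule 6 [IF address_valid and carrier_assigned and pick_ticket THEN route_local]; rule 7 [IF carrier_assigned THEN payment_cleared]. New: packed, route_local, payment_cleared.
Round 2: rule 2 [IF packed THEN oversize_item]; rule 4 [IF packed and stock_available THEN insured]. New: oversize_item, insured.
Round 3: rule 8 [IF insured and route_local and restock_request THEN manifest_closed]. New: manifest_closed.
Round 4: rule 5 [IF stock_low and manifest_closed THEN hazmat_flag]. New: hazmat_flag.
Derived: route_local (round 1), insured (round 2), hazmat_flag (round 4), packed (round 1). labeled never appears in any round.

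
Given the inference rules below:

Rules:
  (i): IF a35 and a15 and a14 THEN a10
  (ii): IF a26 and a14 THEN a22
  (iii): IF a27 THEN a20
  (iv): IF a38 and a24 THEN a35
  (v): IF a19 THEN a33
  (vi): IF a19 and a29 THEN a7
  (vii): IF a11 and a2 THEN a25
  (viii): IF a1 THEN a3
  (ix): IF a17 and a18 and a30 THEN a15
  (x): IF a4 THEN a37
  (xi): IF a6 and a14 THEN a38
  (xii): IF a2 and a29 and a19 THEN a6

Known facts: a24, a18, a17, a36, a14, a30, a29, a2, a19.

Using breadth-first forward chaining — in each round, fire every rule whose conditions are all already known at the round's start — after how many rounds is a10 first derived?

4

Round 1 — (v), (vi), (ix), (xii), derive a33, a7, a15, a6.
Round 2 — (xi), derive a38.
Round 3 — (iv), derive a35.
Round 4 — (i), derive a10.
a10 first appears in round 4.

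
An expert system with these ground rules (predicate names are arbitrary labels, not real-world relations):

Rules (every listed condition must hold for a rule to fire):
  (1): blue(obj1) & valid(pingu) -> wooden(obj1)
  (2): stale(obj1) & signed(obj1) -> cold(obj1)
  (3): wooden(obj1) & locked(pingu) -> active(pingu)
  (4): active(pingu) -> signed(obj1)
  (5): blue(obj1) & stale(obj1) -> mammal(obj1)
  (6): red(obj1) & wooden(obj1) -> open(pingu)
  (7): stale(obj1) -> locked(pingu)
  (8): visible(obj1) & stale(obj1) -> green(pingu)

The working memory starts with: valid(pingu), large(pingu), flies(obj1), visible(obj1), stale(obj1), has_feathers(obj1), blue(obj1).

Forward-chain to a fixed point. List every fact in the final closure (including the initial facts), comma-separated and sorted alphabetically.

Round 1: (1) [blue(obj1) & valid(pingu) -> wooden(obj1)]; (5) [blue(obj1) & stale(obj1) -> mammal(obj1)]; (7) [stale(obj1) -> locked(pingu)]; (8) [visible(obj1) & stale(obj1) -> green(pingu)]. Adds wooden(obj1), mammal(obj1), locked(pingu), green(pingu).
Round 2: (3) [wooden(obj1) & locked(pingu) -> active(pingu)]. Adds active(pingu).
Round 3: (4) [active(pingu) -> signed(obj1)]. Adds signed(obj1).
Round 4: (2) [stale(obj1) & signed(obj1) -> cold(obj1)]. Adds cold(obj1).

active(pingu), blue(obj1), cold(obj1), flies(obj1), green(pingu), has_feathers(obj1), large(pingu), locked(pingu), mammal(obj1), signed(obj1), stale(obj1), valid(pingu), visible(obj1), wooden(obj1)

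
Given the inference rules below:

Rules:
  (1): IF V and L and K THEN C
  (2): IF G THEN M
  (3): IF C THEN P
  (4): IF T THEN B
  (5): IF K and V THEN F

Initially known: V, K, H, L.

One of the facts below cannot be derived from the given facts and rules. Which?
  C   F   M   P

M

Round 1: (1) [IF V and L and K THEN C]; (5) [IF K and V THEN F]. New: C, F.
Round 2: (3) [IF C THEN P]. New: P.
Derived: P (round 2), C (round 1), F (round 1). M never appears in any round.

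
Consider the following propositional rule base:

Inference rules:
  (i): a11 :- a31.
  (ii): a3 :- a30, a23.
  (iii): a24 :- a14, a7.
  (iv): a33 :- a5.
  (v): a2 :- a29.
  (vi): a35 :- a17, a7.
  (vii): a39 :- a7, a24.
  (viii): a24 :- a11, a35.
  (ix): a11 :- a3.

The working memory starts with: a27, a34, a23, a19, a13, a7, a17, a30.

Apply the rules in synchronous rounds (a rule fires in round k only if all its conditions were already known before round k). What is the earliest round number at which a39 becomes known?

4

Round 1 — (ii), (vi), derive a3, a35.
Round 2 — (ix), derive a11.
Round 3 — (viii), derive a24.
Round 4 — (vii), derive a39.
a39 first appears in round 4.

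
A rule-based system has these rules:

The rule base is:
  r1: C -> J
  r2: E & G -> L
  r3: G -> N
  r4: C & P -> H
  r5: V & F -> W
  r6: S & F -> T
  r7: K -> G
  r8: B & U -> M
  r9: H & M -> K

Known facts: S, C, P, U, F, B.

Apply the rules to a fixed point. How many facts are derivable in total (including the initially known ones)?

13

Round 1 — r1, r4, r6, r8, derive J, H, T, M.
Round 2 — r9, derive K.
Round 3 — r7, derive G.
Round 4 — r3, derive N.
Closure: {B, C, F, G, H, J, K, M, N, P, S, T, U} — 13 facts.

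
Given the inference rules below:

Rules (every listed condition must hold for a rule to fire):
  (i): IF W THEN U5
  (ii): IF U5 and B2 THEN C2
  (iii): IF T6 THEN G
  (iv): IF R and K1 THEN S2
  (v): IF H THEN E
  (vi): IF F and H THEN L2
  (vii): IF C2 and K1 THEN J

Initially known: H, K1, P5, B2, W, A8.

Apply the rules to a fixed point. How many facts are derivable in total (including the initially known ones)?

Round 1: (i) [IF W THEN U5]; (v) [IF H THEN E]. New: U5, E.
Round 2: (ii) [IF U5 and B2 THEN C2]. New: C2.
Round 3: (vii) [IF C2 and K1 THEN J]. New: J.
Closure: {A8, B2, C2, E, H, J, K1, P5, U5, W} — 10 facts.

10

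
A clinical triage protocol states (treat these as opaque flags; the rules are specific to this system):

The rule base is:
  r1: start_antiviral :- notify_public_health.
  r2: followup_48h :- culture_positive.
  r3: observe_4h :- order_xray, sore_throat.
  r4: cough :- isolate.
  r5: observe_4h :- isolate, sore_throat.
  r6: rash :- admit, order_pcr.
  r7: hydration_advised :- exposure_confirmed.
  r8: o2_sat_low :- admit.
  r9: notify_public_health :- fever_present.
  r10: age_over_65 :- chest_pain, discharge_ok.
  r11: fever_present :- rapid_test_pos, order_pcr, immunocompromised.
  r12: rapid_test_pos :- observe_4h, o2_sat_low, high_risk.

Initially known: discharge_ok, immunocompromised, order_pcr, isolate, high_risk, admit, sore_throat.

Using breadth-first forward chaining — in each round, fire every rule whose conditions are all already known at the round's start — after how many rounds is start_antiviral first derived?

5

[1] r4 [cough :- isolate.]; r5 [observe_4h :- isolate, sore_throat.]; r6 [rash :- admit, order_pcr.]; r8 [o2_sat_low :- admit.]. ⇒ new: cough, observe_4h, rash, o2_sat_low.
[2] r12 [rapid_test_pos :- observe_4h, o2_sat_low, high_risk.]. ⇒ new: rapid_test_pos.
[3] r11 [fever_present :- rapid_test_pos, order_pcr, immunocompromised.]. ⇒ new: fever_present.
[4] r9 [notify_public_health :- fever_present.]. ⇒ new: notify_public_health.
[5] r1 [start_antiviral :- notify_public_health.]. ⇒ new: start_antiviral.
start_antiviral first appears in round 5.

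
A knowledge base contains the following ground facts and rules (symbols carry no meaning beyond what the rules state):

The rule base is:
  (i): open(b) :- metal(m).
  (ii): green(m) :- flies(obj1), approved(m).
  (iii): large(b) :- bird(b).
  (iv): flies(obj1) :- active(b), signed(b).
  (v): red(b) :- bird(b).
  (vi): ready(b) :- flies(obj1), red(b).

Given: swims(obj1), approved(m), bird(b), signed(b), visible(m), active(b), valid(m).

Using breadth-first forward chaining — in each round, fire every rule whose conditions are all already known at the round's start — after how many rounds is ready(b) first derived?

Round 1: (iii) [large(b) :- bird(b).]; (iv) [flies(obj1) :- active(b), signed(b).]; (v) [red(b) :- bird(b).]. New: large(b), flies(obj1), red(b).
Round 2: (ii) [green(m) :- flies(obj1), approved(m).]; (vi) [ready(b) :- flies(obj1), red(b).]. New: green(m), ready(b).
ready(b) first appears in round 2.

2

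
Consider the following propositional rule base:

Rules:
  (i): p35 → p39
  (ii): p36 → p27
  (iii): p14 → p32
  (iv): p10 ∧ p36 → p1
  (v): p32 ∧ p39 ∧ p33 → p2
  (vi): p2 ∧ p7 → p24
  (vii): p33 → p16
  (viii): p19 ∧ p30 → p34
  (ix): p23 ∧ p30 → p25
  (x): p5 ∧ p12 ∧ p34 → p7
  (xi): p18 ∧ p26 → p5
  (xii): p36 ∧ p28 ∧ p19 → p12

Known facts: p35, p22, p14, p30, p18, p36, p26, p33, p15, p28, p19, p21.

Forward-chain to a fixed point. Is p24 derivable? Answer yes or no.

Round 1 fires (i), (ii), (iii), (vii), (viii), (xi), (xii), giving p39, p27, p32, p16, p34, p5, p12.
Round 2 fires (v), (x), giving p2, p7.
Round 3 fires (vi), giving p24.
p24 appears in round 3, so it is derivable.

yes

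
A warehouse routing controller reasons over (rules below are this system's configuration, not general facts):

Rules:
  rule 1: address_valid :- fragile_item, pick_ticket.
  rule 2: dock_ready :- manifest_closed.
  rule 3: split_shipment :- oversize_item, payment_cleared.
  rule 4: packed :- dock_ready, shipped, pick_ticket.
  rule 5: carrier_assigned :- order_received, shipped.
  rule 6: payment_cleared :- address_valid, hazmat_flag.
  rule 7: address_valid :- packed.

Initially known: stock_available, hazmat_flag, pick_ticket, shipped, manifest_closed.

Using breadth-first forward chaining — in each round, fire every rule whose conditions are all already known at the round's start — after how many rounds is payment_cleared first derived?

Round 1 — rule 2, derive dock_ready.
Round 2 — rule 4, derive packed.
Round 3 — rule 7, derive address_valid.
Round 4 — rule 6, derive payment_cleared.
payment_cleared first appears in round 4.

4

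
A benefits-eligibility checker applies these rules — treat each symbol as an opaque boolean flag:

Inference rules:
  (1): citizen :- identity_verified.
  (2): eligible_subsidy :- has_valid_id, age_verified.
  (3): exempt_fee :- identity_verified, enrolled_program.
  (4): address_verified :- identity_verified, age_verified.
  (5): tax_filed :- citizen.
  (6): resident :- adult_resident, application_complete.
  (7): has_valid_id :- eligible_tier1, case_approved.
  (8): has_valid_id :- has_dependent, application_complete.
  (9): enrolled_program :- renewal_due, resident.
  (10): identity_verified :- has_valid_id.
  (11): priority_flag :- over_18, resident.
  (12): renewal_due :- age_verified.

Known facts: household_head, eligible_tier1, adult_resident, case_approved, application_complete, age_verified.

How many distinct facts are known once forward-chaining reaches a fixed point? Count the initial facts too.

16

Round 1 fires (6), (7), (12), giving resident, has_valid_id, renewal_due.
Round 2 fires (2), (9), (10), giving eligible_subsidy, enrolled_program, identity_verified.
Round 3 fires (1), (3), (4), giving citizen, exempt_fee, address_verified.
Round 4 fires (5), giving tax_filed.
Closure: {address_verified, adult_resident, age_verified, application_complete, case_approved, citizen, eligible_subsidy, eligible_tier1, enrolled_program, exempt_fee, has_valid_id, household_head, identity_verified, renewal_due, resident, tax_filed} — 16 facts.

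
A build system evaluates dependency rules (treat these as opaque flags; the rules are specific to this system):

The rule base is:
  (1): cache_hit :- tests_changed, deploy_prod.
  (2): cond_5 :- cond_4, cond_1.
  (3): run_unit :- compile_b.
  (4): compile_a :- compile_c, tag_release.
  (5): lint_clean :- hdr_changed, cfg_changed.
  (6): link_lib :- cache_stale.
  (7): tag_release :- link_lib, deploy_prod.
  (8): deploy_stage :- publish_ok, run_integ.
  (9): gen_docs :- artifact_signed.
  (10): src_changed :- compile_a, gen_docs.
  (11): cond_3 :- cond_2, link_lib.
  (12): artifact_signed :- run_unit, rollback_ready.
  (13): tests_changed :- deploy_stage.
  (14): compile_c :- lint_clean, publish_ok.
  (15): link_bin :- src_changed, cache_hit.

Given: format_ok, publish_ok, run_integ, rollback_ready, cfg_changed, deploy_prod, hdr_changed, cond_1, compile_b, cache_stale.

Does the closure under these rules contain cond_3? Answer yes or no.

[1] (3) [run_unit :- compile_b.]; (5) [lint_clean :- hdr_changed, cfg_changed.]; (6) [link_lib :- cache_stale.]; (8) [deploy_stage :- publish_ok, run_integ.]. ⇒ new: run_unit, lint_clean, link_lib, deploy_stage.
[2] (7) [tag_release :- link_lib, deploy_prod.]; (12) [artifact_signed :- run_unit, rollback_ready.]; (13) [tests_changed :- deploy_stage.]; (14) [compile_c :- lint_clean, publish_ok.]. ⇒ new: tag_release, artifact_signed, tests_changed, compile_c.
[3] (1) [cache_hit :- tests_changed, deploy_prod.]; (4) [compile_a :- compile_c, tag_release.]; (9) [gen_docs :- artifact_signed.]. ⇒ new: cache_hit, compile_a, gen_docs.
[4] (10) [src_changed :- compile_a, gen_docs.]. ⇒ new: src_changed.
[5] (15) [link_bin :- src_changed, cache_hit.]. ⇒ new: link_bin.
Fixed point reached. cond_3 is concluded only by (11); (11) needs cond_2 (never derived).

no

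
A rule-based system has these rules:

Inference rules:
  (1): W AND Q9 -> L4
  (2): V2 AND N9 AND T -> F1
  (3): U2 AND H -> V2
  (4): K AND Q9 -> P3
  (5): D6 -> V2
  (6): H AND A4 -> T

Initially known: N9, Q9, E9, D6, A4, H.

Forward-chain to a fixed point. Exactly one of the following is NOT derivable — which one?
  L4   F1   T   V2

Round 1: (5) [D6 -> V2]; (6) [H AND A4 -> T]. New: V2, T.
Round 2: (2) [V2 AND N9 AND T -> F1]. New: F1.
Derived: F1 (round 2), T (round 1), V2 (round 1). L4 never appears in any round.

L4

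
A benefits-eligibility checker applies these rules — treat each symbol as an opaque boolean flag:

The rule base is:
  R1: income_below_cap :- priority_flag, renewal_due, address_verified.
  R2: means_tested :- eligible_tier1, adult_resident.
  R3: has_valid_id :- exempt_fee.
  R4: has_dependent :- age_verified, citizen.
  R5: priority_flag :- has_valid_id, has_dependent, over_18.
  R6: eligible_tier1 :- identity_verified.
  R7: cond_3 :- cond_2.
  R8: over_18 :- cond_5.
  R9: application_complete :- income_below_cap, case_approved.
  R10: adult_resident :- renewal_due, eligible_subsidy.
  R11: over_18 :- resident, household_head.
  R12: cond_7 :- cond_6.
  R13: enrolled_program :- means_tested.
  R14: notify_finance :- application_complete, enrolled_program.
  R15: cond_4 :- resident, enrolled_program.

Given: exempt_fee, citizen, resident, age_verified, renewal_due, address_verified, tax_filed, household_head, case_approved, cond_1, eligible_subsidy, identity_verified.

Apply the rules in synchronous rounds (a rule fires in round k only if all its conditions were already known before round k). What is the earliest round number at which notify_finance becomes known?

[1] R3 [has_valid_id :- exempt_fee.]; R4 [has_dependent :- age_verified, citizen.]; R6 [eligible_tier1 :- identity_verified.]; R10 [adult_resident :- renewal_due, eligible_subsidy.]; R11 [over_18 :- resident, household_head.]. ⇒ new: has_valid_id, has_dependent, eligible_tier1, adult_resident, over_18.
[2] R2 [means_tested :- eligible_tier1, adult_resident.]; R5 [priority_flag :- has_valid_id, has_dependent, over_18.]. ⇒ new: means_tested, priority_flag.
[3] R1 [income_below_cap :- priority_flag, renewal_due, address_verified.]; R13 [enrolled_program :- means_tested.]. ⇒ new: income_below_cap, enrolled_program.
[4] R9 [application_complete :- income_below_cap, case_approved.]; R15 [cond_4 :- resident, enrolled_program.]. ⇒ new: application_complete, cond_4.
[5] R14 [notify_finance :- application_complete, enrolled_program.]. ⇒ new: notify_finance.
notify_finance first appears in round 5.

5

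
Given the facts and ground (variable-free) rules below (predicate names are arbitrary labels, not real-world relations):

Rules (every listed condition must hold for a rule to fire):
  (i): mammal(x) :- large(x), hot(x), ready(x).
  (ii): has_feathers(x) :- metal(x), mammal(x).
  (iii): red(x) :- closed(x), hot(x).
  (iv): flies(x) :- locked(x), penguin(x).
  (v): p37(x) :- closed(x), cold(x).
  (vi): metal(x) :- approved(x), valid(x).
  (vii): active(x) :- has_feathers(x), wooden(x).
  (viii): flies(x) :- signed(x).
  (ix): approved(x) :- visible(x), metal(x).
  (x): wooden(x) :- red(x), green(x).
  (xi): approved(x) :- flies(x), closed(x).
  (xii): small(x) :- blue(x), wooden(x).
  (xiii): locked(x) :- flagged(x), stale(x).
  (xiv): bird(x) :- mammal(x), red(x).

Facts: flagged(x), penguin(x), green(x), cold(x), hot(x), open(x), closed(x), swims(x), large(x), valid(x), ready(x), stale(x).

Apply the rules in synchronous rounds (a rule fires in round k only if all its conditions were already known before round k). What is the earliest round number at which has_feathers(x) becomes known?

[1] (i) [mammal(x) :- large(x), hot(x), ready(x).]; (iii) [red(x) :- closed(x), hot(x).]; (v) [p37(x) :- closed(x), cold(x).]; (xiii) [locked(x) :- flagged(x), stale(x).]. ⇒ new: mammal(x), red(x), p37(x), locked(x).
[2] (iv) [flies(x) :- locked(x), penguin(x).]; (x) [wooden(x) :- red(x), green(x).]; (xiv) [bird(x) :- mammal(x), red(x).]. ⇒ new: flies(x), wooden(x), bird(x).
[3] (xi) [approved(x) :- flies(x), closed(x).]. ⇒ new: approved(x).
[4] (vi) [metal(x) :- approved(x), valid(x).]. ⇒ new: metal(x).
[5] (ii) [has_feathers(x) :- metal(x), mammal(x).]. ⇒ new: has_feathers(x).
has_feathers(x) first appears in round 5.

5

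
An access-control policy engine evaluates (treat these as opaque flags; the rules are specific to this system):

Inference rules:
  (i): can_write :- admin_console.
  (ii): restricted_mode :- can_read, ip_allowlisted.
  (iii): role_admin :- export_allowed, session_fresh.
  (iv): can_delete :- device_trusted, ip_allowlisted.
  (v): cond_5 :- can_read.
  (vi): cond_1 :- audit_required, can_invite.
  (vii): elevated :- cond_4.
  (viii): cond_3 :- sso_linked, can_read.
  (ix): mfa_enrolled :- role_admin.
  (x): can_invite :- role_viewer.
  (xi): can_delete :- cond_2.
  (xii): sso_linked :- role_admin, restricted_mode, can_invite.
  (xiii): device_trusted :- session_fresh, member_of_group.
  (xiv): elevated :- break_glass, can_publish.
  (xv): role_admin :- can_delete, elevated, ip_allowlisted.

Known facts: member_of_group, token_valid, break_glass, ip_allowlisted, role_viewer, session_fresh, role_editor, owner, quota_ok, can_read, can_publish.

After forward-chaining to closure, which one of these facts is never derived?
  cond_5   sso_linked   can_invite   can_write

Round 1 — (ii), (v), (x), (xiii), (xiv), derive restricted_mode, cond_5, can_invite, device_trusted, elevated.
Round 2 — (iv), derive can_delete.
Round 3 — (xv), derive role_admin.
Round 4 — (ix), (xii), derive mfa_enrolled, sso_linked.
Round 5 — (viii), derive cond_3.
Derived: can_invite (round 1), sso_linked (round 4), cond_5 (round 1). can_write never appears in any round.

can_write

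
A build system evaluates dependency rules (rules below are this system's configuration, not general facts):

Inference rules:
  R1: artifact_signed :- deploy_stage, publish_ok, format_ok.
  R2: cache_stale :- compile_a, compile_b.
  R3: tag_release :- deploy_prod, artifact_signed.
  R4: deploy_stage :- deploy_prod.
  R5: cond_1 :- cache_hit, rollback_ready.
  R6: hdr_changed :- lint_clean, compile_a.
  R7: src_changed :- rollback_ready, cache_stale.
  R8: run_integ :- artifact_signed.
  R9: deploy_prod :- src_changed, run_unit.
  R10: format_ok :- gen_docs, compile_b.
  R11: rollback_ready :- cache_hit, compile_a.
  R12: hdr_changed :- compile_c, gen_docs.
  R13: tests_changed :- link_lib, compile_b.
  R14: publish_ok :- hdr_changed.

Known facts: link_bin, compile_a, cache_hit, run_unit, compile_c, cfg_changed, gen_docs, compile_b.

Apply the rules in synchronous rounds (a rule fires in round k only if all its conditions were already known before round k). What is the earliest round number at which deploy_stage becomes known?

Round 1: R2 [cache_stale :- compile_a, compile_b.]; R10 [format_ok :- gen_docs, compile_b.]; R11 [rollback_ready :- cache_hit, compile_a.]; R12 [hdr_changed :- compile_c, gen_docs.]. Adds cache_stale, format_ok, rollback_ready, hdr_changed.
Round 2: R5 [cond_1 :- cache_hit, rollback_ready.]; R7 [src_changed :- rollback_ready, cache_stale.]; R14 [publish_ok :- hdr_changed.]. Adds cond_1, src_changed, publish_ok.
Round 3: R9 [deploy_prod :- src_changed, run_unit.]. Adds deploy_prod.
Round 4: R4 [deploy_stage :- deploy_prod.]. Adds deploy_stage.
deploy_stage first appears in round 4.

4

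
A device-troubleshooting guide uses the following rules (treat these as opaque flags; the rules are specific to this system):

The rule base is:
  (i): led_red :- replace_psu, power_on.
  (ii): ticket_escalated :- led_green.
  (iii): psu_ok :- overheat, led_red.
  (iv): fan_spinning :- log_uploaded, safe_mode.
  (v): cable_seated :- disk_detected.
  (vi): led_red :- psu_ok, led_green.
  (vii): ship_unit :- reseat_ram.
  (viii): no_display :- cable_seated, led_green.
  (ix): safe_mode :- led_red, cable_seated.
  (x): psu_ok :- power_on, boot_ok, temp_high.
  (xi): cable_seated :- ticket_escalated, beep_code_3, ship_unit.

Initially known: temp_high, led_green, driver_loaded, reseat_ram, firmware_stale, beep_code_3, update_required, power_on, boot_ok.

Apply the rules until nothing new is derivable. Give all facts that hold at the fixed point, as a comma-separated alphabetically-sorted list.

beep_code_3, boot_ok, cable_seated, driver_loaded, firmware_stale, led_green, led_red, no_display, power_on, psu_ok, reseat_ram, safe_mode, ship_unit, temp_high, ticket_escalated, update_required

Round 1 — (ii), (vii), (x), derive ticket_escalated, ship_unit, psu_ok.
Round 2 — (vi), (xi), derive led_red, cable_seated.
Round 3 — (viii), (ix), derive no_display, safe_mode.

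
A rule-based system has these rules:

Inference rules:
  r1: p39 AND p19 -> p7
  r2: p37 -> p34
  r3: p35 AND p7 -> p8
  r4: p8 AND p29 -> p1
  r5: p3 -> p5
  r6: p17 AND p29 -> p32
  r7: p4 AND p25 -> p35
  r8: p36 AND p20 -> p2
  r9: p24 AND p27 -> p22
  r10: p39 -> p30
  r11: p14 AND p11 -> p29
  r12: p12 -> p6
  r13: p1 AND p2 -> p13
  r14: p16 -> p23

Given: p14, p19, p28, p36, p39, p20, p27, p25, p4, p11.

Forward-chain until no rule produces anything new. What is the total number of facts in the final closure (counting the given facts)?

18

Round 1: r1 [p39 AND p19 -> p7]; r7 [p4 AND p25 -> p35]; r8 [p36 AND p20 -> p2]; r10 [p39 -> p30]; r11 [p14 AND p11 -> p29]. Adds p7, p35, p2, p30, p29.
Round 2: r3 [p35 AND p7 -> p8]. Adds p8.
Round 3: r4 [p8 AND p29 -> p1]. Adds p1.
Round 4: r13 [p1 AND p2 -> p13]. Adds p13.
Closure: {p1, p11, p13, p14, p19, p2, p20, p25, p27, p28, p29, p30, p35, p36, p39, p4, p7, p8} — 18 facts.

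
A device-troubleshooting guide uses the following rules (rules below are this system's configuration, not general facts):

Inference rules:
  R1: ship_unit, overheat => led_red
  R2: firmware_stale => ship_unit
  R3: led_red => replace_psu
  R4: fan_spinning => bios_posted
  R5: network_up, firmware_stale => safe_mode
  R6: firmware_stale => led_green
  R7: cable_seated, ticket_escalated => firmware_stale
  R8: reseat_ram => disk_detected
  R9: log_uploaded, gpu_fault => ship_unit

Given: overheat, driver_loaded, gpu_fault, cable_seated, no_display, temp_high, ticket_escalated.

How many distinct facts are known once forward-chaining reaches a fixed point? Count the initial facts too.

12

[1] R7 [cable_seated, ticket_escalated => firmware_stale]. ⇒ new: firmware_stale.
[2] R2 [firmware_stale => ship_unit]; R6 [firmware_stale => led_green]. ⇒ new: ship_unit, led_green.
[3] R1 [ship_unit, overheat => led_red]. ⇒ new: led_red.
[4] R3 [led_red => replace_psu]. ⇒ new: replace_psu.
Closure: {cable_seated, driver_loaded, firmware_stale, gpu_fault, led_green, led_red, no_display, overheat, replace_psu, ship_unit, temp_high, ticket_escalated} — 12 facts.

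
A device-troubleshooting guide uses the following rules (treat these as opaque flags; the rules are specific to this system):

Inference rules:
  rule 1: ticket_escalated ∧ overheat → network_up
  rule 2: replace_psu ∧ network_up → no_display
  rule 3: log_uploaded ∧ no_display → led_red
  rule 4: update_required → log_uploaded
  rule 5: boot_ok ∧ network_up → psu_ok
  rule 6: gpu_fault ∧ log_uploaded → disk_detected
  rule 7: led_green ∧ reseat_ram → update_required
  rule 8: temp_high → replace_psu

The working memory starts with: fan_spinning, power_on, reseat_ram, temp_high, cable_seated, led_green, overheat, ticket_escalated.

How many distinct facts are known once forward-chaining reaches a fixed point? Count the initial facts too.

Round 1 — rule 1, rule 7, rule 8, derive network_up, update_required, replace_psu.
Round 2 — rule 2, rule 4, derive no_display, log_uploaded.
Round 3 — rule 3, derive led_red.
Closure: {cable_seated, fan_spinning, led_green, led_red, log_uploaded, network_up, no_display, overheat, power_on, replace_psu, reseat_ram, temp_high, ticket_escalated, update_required} — 14 facts.

14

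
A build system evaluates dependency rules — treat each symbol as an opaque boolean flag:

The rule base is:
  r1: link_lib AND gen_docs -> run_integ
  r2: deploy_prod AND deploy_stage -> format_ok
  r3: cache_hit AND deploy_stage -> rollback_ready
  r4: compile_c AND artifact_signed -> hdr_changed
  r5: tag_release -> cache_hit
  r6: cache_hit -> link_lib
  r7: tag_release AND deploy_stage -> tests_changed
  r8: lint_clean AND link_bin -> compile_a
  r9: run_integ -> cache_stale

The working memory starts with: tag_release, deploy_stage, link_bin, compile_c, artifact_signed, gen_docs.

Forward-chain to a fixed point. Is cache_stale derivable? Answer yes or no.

[1] r4 [compile_c AND artifact_signed -> hdr_changed]; r5 [tag_release -> cache_hit]; r7 [tag_release AND deploy_stage -> tests_changed]. ⇒ new: hdr_changed, cache_hit, tests_changed.
[2] r3 [cache_hit AND deploy_stage -> rollback_ready]; r6 [cache_hit -> link_lib]. ⇒ new: rollback_ready, link_lib.
[3] r1 [link_lib AND gen_docs -> run_integ]. ⇒ new: run_integ.
[4] r9 [run_integ -> cache_stale]. ⇒ new: cache_stale.
cache_stale appears in round 4, so it is derivable.

yes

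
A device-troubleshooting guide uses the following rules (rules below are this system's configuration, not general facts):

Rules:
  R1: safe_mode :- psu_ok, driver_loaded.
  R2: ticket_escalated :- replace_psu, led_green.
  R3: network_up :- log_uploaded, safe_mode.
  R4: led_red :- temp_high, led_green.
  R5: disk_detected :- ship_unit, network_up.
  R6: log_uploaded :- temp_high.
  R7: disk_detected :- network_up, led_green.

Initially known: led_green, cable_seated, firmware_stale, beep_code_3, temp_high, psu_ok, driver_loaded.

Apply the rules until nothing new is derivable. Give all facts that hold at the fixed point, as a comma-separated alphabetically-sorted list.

Round 1: R1 [safe_mode :- psu_ok, driver_loaded.]; R4 [led_red :- temp_high, led_green.]; R6 [log_uploaded :- temp_high.]. New: safe_mode, led_red, log_uploaded.
Round 2: R3 [network_up :- log_uploaded, safe_mode.]. New: network_up.
Round 3: R7 [disk_detected :- network_up, led_green.]. New: disk_detected.

beep_code_3, cable_seated, disk_detected, driver_loaded, firmware_stale, led_green, led_red, log_uploaded, network_up, psu_ok, safe_mode, temp_high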